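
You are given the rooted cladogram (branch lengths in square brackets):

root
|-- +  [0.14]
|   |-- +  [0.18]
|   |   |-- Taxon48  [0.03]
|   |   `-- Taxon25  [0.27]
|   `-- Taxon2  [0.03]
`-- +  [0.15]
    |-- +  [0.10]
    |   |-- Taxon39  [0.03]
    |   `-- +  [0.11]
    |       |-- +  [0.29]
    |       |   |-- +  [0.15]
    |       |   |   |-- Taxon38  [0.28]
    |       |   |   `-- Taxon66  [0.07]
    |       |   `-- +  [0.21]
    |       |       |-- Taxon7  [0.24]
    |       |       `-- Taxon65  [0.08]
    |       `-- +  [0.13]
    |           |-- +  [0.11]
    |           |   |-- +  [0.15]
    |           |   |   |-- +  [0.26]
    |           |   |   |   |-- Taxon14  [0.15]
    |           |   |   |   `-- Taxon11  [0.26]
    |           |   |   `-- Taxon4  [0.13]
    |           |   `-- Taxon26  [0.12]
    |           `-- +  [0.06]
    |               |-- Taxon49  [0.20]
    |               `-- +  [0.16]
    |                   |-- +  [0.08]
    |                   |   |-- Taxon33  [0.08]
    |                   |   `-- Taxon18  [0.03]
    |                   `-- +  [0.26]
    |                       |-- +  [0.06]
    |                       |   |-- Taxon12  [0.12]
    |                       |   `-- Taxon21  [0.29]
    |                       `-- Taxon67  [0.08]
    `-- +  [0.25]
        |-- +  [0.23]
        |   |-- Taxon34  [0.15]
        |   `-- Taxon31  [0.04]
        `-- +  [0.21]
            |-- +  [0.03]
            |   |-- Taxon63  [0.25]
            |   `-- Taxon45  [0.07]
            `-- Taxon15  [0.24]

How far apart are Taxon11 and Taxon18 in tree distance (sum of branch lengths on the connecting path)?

The path runs Taxon11 → … → MRCA → … → Taxon18; the MRCA is the node subtending ((((Taxon14,Taxon11),Taxon4),Taxon26),(Taxon49,((Taxon33,Taxon18),((Taxon12,Taxon21),Taxon67)))).
Branch lengths along that path: 0.26 + 0.26 + 0.15 + 0.11 + 0.06 + 0.16 + 0.08 + 0.03 = 1.11.

1.11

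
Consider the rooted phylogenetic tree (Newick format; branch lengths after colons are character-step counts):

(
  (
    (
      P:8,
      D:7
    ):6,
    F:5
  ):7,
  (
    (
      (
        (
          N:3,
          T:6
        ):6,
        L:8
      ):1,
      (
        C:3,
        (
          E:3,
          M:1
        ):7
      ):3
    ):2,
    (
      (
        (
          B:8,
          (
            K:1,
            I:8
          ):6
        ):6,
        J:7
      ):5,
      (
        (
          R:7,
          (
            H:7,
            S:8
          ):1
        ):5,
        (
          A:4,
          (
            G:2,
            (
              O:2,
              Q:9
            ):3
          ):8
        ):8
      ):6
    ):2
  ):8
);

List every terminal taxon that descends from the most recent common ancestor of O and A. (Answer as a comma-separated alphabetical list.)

Tracing O: it sits inside (O,Q).
Tracing A: it sits inside (A,(G,(O,Q))).
The smallest clade enclosing both is (A,(G,(O,Q))); the answer is its 4 terminal taxa in alphabetical order.

A, G, O, Q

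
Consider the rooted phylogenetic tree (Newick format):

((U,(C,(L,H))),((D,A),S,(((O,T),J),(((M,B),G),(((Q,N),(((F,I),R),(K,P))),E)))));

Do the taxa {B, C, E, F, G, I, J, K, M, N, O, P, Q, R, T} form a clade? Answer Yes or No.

No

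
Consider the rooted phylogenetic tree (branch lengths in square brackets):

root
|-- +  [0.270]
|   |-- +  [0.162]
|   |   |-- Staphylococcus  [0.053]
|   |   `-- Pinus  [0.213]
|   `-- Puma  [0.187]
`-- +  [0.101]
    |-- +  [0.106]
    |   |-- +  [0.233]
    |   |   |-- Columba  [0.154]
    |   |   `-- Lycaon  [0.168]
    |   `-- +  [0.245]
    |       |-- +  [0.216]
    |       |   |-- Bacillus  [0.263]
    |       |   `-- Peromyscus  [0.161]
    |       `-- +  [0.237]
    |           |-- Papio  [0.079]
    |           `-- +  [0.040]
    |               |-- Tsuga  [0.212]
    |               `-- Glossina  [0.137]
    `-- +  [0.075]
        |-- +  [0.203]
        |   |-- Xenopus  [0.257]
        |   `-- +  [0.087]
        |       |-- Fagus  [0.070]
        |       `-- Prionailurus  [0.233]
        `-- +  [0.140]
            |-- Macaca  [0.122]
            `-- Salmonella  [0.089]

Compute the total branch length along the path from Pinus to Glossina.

1.511

The path runs Pinus → … → MRCA → … → Glossina; the MRCA is the root of the tree.
Branch lengths along that path: 0.213 + 0.162 + 0.270 + 0.101 + 0.106 + 0.245 + 0.237 + 0.040 + 0.137 = 1.511.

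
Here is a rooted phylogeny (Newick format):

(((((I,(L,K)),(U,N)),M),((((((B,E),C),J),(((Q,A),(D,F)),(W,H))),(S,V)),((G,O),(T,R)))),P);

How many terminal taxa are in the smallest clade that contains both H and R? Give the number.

16

The MRCA of H and R is the node subtending ((((((B,E),C),J),(((Q,A),(D,F)),(W,H))),(S,V)),((G,O),(T,R))).
That clade contains 16 terminal taxa: A, B, C, D, E, F, G, H, J, O, Q, R, S, T, V, W.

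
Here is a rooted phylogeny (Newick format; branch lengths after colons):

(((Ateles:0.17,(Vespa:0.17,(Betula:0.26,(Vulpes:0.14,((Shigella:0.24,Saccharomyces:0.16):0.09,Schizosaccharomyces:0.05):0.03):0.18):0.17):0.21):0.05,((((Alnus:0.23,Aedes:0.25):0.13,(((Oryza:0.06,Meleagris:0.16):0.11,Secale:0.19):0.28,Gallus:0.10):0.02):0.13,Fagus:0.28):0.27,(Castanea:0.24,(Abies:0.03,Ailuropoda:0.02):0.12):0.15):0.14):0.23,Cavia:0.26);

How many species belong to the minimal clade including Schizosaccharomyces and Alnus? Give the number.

The MRCA of Schizosaccharomyces and Alnus is the node subtending ((Ateles,(Vespa,(Betula,(Vulpes,((Shigella,Saccharomyces),Schizosaccharomyces))))),((((Alnus,Aedes),(((Oryza,Meleagris),Secale),Gallus)),Fagus),(Castanea,(Abies,Ailuropoda)))).
That clade contains 17 terminal taxa: Abies, Aedes, Ailuropoda, Alnus, Ateles, Betula, Castanea, Fagus, Gallus, Meleagris, Oryza, Saccharomyces, Schizosaccharomyces, Secale, Shigella, Vespa, Vulpes.

17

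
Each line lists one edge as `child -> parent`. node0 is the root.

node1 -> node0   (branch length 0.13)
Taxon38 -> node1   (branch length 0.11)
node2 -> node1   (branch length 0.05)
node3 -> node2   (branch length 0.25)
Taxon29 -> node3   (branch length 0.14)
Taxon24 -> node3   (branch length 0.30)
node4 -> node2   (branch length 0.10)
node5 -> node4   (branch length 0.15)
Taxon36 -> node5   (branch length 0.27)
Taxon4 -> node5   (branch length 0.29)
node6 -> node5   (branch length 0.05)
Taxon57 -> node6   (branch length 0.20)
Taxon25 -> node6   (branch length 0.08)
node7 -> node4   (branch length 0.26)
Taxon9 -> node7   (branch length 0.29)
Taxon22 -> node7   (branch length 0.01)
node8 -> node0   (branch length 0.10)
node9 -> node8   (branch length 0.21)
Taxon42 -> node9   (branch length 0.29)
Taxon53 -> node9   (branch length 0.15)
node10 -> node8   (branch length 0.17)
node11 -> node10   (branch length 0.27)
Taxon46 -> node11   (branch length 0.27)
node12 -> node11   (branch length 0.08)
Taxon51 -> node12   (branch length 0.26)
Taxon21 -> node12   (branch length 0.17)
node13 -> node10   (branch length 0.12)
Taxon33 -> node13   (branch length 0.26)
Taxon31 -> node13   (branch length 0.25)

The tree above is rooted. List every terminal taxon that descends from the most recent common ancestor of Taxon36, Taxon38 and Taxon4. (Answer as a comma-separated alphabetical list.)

Tracing Taxon36: it sits inside (Taxon36,Taxon4,(Taxon57,Taxon25)).
Tracing Taxon38: it sits inside (Taxon38,((Taxon29,Taxon24),((Taxon36,Taxon4,(Taxon57,Taxon25)),(Taxon9,Taxon22)))).
Tracing Taxon4: it sits inside (Taxon36,Taxon4,(Taxon57,Taxon25)).
The smallest clade enclosing all 3 is (Taxon38,((Taxon29,Taxon24),((Taxon36,Taxon4,(Taxon57,Taxon25)),(Taxon9,Taxon22)))); the answer is its 9 terminal taxa in alphabetical order.

Taxon22, Taxon24, Taxon25, Taxon29, Taxon36, Taxon38, Taxon4, Taxon57, Taxon9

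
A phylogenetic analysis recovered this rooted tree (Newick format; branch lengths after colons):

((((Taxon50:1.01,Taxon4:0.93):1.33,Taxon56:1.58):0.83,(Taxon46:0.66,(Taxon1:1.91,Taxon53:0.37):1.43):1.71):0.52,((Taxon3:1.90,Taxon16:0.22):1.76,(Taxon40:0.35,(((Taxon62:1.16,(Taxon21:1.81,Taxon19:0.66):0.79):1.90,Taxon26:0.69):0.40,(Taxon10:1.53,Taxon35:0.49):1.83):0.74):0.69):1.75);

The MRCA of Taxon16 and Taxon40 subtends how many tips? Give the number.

9

The MRCA of Taxon16 and Taxon40 is the node subtending ((Taxon3,Taxon16),(Taxon40,(((Taxon62,(Taxon21,Taxon19)),Taxon26),(Taxon10,Taxon35)))).
That clade contains 9 terminal taxa: Taxon10, Taxon16, Taxon19, Taxon21, Taxon26, Taxon3, Taxon35, Taxon40, Taxon62.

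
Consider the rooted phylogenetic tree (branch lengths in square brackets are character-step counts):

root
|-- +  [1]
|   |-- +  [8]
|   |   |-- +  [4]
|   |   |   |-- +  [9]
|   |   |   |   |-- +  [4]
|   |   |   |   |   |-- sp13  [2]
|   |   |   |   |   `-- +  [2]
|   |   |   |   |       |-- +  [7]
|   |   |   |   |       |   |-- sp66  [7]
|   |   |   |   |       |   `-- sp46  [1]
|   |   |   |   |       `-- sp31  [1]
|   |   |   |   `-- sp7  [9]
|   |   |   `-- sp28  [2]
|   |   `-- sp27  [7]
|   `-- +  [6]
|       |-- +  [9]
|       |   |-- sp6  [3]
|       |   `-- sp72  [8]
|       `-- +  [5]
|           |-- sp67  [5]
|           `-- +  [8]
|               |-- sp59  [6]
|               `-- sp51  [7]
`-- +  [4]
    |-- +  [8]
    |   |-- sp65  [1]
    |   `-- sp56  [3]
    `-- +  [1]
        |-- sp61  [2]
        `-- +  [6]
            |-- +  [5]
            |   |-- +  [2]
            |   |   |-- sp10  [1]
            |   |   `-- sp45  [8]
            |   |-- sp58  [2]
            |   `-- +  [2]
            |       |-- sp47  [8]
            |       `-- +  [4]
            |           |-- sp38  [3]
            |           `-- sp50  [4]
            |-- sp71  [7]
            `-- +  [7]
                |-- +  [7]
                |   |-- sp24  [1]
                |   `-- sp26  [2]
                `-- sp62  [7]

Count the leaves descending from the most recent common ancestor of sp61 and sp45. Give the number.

11

The MRCA of sp61 and sp45 is the node subtending (sp61,(((sp10,sp45),sp58,(sp47,(sp38,sp50))),sp71,((sp24,sp26),sp62))).
That clade contains 11 terminal taxa: sp10, sp24, sp26, sp38, sp45, sp47, sp50, sp58, sp61, sp62, sp71.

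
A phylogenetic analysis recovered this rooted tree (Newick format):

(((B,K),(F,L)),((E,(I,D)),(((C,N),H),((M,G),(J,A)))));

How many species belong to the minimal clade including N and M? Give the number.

The MRCA of N and M is the node subtending (((C,N),H),((M,G),(J,A))).
That clade contains 7 terminal taxa: A, C, G, H, J, M, N.

7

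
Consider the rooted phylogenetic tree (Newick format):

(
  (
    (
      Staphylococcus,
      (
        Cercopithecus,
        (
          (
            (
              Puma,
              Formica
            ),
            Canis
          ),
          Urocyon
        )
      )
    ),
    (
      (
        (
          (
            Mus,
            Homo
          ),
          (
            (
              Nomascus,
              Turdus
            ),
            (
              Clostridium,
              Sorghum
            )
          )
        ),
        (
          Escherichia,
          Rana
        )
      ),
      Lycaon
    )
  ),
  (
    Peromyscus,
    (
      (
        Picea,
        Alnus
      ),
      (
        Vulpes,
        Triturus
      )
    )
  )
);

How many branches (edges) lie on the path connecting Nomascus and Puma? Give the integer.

12

The MRCA of Nomascus and Puma is the node subtending ((Staphylococcus,(Cercopithecus,(((Puma,Formica),Canis),Urocyon))),((((Mus,Homo),((Nomascus,Turdus),(Clostridium,Sorghum))),(Escherichia,Rana)),Lycaon)).
From Nomascus up to that node: 6 branches. From Puma up to the same node: 6 branches. Total: 6 + 6 = 12.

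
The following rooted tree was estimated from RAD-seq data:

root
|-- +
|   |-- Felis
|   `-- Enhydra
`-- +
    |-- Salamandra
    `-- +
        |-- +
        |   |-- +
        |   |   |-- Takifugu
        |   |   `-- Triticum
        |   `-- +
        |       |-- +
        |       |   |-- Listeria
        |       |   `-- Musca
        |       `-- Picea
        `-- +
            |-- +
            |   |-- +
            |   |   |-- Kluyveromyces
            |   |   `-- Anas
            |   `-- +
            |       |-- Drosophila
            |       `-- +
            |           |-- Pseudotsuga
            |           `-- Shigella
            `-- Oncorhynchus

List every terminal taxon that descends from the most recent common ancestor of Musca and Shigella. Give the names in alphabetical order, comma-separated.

Tracing Musca: it sits inside (Listeria,Musca).
Tracing Shigella: it sits inside (Pseudotsuga,Shigella).
The smallest clade enclosing both is (((Takifugu,Triticum),((Listeria,Musca),Picea)),(((Kluyveromyces,Anas),(Drosophila,(Pseudotsuga,Shigella))),Oncorhynchus)); the answer is its 11 terminal taxa in alphabetical order.

Anas, Drosophila, Kluyveromyces, Listeria, Musca, Oncorhynchus, Picea, Pseudotsuga, Shigella, Takifugu, Triticum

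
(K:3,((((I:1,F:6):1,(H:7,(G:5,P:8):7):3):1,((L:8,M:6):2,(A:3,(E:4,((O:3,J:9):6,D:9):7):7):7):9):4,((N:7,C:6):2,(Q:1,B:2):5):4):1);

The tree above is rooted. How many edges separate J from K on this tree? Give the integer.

The MRCA of J and K is the root of the tree.
From J up to that node: 8 branches. From K up to the same node: 1 branch. Total: 8 + 1 = 9.

9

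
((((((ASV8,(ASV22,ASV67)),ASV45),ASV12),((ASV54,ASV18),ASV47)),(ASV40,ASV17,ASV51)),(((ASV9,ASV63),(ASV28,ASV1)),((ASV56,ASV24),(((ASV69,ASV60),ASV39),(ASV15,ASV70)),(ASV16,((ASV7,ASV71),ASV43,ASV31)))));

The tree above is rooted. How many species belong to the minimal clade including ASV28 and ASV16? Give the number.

16

The MRCA of ASV28 and ASV16 is the node subtending (((ASV9,ASV63),(ASV28,ASV1)),((ASV56,ASV24),(((ASV69,ASV60),ASV39),(ASV15,ASV70)),(ASV16,((ASV7,ASV71),ASV43,ASV31)))).
That clade contains 16 terminal taxa: ASV1, ASV15, ASV16, ASV24, ASV28, ASV31, ASV39, ASV43, ASV56, ASV60, ASV63, ASV69, ASV7, ASV70, ASV71, ASV9.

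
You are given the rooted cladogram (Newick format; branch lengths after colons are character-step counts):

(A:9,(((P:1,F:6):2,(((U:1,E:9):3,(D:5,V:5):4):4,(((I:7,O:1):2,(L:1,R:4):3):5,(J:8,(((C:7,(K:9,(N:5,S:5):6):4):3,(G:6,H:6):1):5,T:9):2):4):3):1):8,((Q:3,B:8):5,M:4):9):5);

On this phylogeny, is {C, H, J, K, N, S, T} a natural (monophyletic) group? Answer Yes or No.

No

The MRCA of the listed taxa subtends (J,(((C,(K,(N,S))),(G,H)),T)).
That clade also contains G, which is not in the proposed group, so the group is not monophyletic.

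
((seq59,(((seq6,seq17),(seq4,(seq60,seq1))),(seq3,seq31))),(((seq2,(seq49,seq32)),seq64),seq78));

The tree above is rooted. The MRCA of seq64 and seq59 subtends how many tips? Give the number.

The MRCA of seq64 and seq59 is the root, so the clade is the entire tree.
That clade contains 13 terminal taxa: seq1, seq17, seq2, seq3, seq31, seq32, seq4, seq49, seq59, seq6, seq60, seq64, seq78.

13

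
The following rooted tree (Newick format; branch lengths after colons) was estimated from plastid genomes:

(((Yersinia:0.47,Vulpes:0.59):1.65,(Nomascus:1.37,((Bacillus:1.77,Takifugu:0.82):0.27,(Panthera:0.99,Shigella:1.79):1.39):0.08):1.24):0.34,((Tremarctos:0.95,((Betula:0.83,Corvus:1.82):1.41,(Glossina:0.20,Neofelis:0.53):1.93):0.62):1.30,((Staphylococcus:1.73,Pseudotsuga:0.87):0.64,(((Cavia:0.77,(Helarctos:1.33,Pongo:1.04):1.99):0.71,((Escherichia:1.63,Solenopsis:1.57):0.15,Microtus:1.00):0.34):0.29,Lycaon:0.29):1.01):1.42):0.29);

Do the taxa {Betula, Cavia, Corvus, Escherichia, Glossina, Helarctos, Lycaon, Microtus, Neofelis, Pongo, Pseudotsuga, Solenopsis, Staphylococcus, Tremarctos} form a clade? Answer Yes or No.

The most recent common ancestor of these taxa subtends ((Tremarctos,((Betula,Corvus),(Glossina,Neofelis))),((Staphylococcus,Pseudotsuga),(((Cavia,(Helarctos,Pongo)),((Escherichia,Solenopsis),Microtus)),Lycaon))).
That clade has exactly 14 tips — every listed taxon and nothing else — so the group is monophyletic.

Yes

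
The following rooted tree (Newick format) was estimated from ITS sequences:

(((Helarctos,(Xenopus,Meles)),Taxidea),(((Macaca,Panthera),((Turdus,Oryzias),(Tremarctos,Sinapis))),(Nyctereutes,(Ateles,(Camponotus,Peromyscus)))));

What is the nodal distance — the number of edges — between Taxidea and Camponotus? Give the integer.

7

The MRCA of Taxidea and Camponotus is the root of the tree.
From Taxidea up to that node: 2 branches. From Camponotus up to the same node: 5 branches. Total: 2 + 5 = 7.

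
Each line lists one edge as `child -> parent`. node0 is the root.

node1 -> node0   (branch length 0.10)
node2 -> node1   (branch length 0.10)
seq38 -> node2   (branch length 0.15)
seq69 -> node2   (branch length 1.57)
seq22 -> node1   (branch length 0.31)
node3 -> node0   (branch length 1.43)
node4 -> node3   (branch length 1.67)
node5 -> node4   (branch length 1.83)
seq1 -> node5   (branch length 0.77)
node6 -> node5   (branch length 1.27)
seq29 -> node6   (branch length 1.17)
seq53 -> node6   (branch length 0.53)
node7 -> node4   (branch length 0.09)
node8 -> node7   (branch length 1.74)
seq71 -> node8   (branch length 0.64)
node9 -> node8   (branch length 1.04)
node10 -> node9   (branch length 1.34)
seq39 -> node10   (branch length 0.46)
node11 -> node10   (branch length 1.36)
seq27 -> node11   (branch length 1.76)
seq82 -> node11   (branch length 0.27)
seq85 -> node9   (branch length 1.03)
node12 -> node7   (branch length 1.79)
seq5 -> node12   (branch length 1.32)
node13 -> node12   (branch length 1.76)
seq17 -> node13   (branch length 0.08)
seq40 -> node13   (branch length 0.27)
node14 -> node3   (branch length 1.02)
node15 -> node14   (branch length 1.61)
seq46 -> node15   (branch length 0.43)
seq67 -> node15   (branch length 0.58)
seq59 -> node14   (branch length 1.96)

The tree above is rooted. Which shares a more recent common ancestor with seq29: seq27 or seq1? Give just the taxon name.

The MRCA of seq29 and seq1 subtends (seq1,(seq29,seq53)) (3 taxa).
The MRCA of seq29 and seq27 subtends ((seq1,(seq29,seq53)),((seq71,((seq39,(seq27,seq82)),seq85)),(seq5,(seq17,seq40)))) (11 taxa).
The first is nested inside the second, so seq29 shares a more recent common ancestor with seq1.

seq1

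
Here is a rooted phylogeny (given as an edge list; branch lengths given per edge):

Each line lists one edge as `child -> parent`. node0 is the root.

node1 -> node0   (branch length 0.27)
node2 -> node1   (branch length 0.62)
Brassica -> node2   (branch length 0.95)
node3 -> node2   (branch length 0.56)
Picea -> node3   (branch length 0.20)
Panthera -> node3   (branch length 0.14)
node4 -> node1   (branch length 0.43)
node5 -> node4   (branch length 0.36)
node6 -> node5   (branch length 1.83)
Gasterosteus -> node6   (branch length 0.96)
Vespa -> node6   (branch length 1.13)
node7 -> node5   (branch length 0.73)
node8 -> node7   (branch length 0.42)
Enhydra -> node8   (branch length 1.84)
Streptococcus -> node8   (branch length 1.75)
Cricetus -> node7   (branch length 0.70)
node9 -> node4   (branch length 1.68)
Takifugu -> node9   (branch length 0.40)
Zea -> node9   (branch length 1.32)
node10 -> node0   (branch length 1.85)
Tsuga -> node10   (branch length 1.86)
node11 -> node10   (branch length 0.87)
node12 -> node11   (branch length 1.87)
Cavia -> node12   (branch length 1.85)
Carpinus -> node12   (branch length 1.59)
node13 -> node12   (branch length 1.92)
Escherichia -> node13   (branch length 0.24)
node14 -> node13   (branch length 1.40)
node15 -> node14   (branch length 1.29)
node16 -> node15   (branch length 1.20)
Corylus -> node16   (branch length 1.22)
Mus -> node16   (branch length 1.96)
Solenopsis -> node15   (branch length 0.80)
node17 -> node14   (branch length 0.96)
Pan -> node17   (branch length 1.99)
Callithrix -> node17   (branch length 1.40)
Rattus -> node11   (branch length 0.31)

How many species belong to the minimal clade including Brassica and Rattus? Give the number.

20

The MRCA of Brassica and Rattus is the root, so the clade is the entire tree.
That clade contains 20 terminal taxa: Brassica, Callithrix, Carpinus, Cavia, Corylus, Cricetus, Enhydra, Escherichia, Gasterosteus, Mus, Pan, Panthera, Picea, Rattus, Solenopsis, Streptococcus, Takifugu, Tsuga, Vespa, Zea.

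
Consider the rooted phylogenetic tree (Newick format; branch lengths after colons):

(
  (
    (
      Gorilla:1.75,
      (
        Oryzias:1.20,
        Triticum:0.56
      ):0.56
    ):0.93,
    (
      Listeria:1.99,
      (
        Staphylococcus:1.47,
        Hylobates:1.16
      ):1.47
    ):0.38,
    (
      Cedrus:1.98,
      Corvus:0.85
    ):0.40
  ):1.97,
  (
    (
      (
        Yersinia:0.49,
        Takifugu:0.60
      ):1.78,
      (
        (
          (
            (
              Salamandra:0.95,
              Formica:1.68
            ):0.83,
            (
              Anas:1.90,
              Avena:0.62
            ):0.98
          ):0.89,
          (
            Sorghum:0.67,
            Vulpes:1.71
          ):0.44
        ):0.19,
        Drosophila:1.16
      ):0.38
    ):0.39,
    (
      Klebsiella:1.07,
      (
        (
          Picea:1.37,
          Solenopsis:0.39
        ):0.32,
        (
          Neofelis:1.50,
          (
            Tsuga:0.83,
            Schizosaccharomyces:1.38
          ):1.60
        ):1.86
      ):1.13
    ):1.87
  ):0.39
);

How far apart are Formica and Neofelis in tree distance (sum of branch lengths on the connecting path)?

10.72

The path runs Formica → … → MRCA → … → Neofelis; the MRCA is the node subtending (((Yersinia,Takifugu),((((Salamandra,Formica),(Anas,Avena)),(Sorghum,Vulpes)),Drosophila)),(Klebsiella,((Picea,Solenopsis),(Neofelis,(Tsuga,Schizosaccharomyces))))).
Branch lengths along that path: 1.68 + 0.83 + 0.89 + 0.19 + 0.38 + 0.39 + 1.87 + 1.13 + 1.86 + 1.50 = 10.72.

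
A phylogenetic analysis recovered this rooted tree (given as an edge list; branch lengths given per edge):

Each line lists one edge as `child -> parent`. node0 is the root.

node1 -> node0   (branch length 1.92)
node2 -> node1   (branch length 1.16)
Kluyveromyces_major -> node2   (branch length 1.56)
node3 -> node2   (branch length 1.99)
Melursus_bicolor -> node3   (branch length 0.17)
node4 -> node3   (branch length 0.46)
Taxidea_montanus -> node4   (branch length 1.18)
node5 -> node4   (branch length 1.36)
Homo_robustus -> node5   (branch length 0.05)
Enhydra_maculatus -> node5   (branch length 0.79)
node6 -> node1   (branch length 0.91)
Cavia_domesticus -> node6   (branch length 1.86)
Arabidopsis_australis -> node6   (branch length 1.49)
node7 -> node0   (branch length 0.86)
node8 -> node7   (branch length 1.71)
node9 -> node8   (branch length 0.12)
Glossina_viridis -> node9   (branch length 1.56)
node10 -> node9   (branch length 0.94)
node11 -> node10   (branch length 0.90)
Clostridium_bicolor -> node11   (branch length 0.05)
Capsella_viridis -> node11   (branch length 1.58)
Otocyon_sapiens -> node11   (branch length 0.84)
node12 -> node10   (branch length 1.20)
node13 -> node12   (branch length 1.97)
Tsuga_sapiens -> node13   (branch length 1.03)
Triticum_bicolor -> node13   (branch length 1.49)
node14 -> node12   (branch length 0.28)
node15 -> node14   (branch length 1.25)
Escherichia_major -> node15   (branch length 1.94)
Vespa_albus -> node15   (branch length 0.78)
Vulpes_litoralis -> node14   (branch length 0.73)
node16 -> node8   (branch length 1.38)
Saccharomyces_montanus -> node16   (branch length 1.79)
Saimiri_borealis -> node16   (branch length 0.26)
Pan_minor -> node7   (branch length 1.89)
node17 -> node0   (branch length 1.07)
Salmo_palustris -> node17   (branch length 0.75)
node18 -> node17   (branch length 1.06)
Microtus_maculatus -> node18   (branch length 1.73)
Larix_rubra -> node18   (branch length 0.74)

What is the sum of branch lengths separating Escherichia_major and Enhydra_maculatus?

The path runs Escherichia_major → … → MRCA → … → Enhydra_maculatus; the MRCA is the root of the tree.
Branch lengths along that path: 1.94 + 1.25 + 0.28 + 1.20 + 0.94 + 0.12 + 1.71 + 0.86 + 1.92 + 1.16 + 1.99 + 0.46 + 1.36 + 0.79 = 15.98.

15.98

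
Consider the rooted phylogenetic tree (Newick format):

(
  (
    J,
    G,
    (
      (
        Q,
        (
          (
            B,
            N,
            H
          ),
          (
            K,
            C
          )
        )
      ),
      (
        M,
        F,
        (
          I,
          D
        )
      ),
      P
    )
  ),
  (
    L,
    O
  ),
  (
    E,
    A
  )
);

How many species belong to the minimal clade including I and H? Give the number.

The MRCA of I and H is the node subtending ((Q,((B,N,H),(K,C))),(M,F,(I,D)),P).
That clade contains 11 terminal taxa: B, C, D, F, H, I, K, M, N, P, Q.

11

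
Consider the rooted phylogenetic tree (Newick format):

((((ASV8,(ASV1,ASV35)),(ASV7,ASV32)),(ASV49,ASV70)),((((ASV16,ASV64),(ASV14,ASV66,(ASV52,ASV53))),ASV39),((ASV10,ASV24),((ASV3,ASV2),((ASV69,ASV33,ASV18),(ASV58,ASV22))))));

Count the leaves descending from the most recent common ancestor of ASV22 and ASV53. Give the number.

The MRCA of ASV22 and ASV53 is the node subtending ((((ASV16,ASV64),(ASV14,ASV66,(ASV52,ASV53))),ASV39),((ASV10,ASV24),((ASV3,ASV2),((ASV69,ASV33,ASV18),(ASV58,ASV22))))).
That clade contains 16 terminal taxa: ASV10, ASV14, ASV16, ASV18, ASV2, ASV22, ASV24, ASV3, ASV33, ASV39, ASV52, ASV53, ASV58, ASV64, ASV66, ASV69.

16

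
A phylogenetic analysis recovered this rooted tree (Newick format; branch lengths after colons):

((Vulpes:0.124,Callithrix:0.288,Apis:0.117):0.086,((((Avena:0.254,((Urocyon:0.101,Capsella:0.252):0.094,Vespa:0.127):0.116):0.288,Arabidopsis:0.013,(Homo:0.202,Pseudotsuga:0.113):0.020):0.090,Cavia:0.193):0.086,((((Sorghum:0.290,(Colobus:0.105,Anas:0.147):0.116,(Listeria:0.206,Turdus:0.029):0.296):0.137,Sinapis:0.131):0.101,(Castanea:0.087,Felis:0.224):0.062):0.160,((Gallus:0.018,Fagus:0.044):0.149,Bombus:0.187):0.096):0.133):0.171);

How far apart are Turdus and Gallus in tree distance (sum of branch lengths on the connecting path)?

0.986

The path runs Turdus → … → MRCA → … → Gallus; the MRCA is the node subtending ((((Sorghum,(Colobus,Anas),(Listeria,Turdus)),Sinapis),(Castanea,Felis)),((Gallus,Fagus),Bombus)).
Branch lengths along that path: 0.029 + 0.296 + 0.137 + 0.101 + 0.160 + 0.096 + 0.149 + 0.018 = 0.986.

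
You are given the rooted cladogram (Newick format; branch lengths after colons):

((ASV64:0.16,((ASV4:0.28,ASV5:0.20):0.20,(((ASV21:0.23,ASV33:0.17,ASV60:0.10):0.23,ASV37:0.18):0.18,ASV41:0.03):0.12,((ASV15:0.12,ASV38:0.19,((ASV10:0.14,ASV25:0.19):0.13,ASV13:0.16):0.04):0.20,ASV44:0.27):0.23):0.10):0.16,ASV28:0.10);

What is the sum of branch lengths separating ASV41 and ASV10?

0.89

The path runs ASV41 → … → MRCA → … → ASV10; the MRCA is the node subtending ((ASV4,ASV5),(((ASV21,ASV33,ASV60),ASV37),ASV41),((ASV15,ASV38,((ASV10,ASV25),ASV13)),ASV44)).
Branch lengths along that path: 0.03 + 0.12 + 0.23 + 0.20 + 0.04 + 0.13 + 0.14 = 0.89.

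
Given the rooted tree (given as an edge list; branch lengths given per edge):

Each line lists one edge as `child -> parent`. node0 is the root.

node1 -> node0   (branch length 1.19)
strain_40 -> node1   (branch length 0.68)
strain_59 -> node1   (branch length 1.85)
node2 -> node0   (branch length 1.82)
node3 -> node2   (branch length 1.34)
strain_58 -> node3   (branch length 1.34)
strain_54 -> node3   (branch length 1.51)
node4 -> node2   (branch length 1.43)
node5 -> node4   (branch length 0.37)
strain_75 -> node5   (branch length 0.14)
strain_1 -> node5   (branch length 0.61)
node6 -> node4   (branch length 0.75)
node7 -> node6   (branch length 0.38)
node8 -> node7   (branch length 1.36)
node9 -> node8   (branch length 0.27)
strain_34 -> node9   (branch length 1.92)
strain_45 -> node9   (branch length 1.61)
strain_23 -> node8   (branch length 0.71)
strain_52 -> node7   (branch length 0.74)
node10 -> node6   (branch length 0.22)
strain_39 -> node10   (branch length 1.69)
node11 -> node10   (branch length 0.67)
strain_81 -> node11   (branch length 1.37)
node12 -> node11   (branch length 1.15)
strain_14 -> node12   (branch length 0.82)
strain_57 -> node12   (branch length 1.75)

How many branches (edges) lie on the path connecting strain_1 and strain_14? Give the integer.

The MRCA of strain_1 and strain_14 is the node subtending ((strain_75,strain_1),((((strain_34,strain_45),strain_23),strain_52),(strain_39,(strain_81,(strain_14,strain_57))))).
From strain_1 up to that node: 2 branches. From strain_14 up to the same node: 5 branches. Total: 2 + 5 = 7.

7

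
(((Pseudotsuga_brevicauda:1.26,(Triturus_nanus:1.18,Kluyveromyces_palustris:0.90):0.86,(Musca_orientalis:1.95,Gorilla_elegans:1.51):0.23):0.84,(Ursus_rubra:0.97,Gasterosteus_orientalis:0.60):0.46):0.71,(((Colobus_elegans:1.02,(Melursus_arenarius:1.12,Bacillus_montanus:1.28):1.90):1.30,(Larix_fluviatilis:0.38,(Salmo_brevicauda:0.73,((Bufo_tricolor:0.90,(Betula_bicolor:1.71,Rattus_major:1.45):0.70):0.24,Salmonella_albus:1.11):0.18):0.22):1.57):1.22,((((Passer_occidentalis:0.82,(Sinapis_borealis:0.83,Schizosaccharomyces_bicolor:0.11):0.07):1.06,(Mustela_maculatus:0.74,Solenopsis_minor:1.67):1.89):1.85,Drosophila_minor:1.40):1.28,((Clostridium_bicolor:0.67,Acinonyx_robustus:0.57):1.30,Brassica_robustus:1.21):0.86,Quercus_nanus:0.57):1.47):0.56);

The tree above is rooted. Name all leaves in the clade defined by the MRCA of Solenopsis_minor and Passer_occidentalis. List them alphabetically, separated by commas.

Tracing Solenopsis_minor: it sits inside (Mustela_maculatus,Solenopsis_minor).
Tracing Passer_occidentalis: it sits inside (Passer_occidentalis,(Sinapis_borealis,Schizosaccharomyces_bicolor)).
The smallest clade enclosing both is ((Passer_occidentalis,(Sinapis_borealis,Schizosaccharomyces_bicolor)),(Mustela_maculatus,Solenopsis_minor)); the answer is its 5 terminal taxa in alphabetical order.

Mustela_maculatus, Passer_occidentalis, Schizosaccharomyces_bicolor, Sinapis_borealis, Solenopsis_minor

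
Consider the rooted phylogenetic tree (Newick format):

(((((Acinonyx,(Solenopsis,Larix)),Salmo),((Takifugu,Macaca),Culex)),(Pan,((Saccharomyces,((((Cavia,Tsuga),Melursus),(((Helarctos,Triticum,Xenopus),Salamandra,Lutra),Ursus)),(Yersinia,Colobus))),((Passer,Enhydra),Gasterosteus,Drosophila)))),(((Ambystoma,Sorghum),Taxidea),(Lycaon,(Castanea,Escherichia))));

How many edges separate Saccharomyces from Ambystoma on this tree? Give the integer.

9

The MRCA of Saccharomyces and Ambystoma is the root of the tree.
From Saccharomyces up to that node: 5 branches. From Ambystoma up to the same node: 4 branches. Total: 5 + 4 = 9.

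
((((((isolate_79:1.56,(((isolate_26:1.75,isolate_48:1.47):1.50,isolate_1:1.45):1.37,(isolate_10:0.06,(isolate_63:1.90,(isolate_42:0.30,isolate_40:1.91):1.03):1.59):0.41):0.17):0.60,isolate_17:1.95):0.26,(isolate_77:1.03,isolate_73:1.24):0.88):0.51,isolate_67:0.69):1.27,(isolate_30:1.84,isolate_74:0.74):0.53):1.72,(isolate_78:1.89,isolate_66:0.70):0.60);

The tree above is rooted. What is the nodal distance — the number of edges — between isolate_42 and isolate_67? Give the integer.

9

The MRCA of isolate_42 and isolate_67 is the node subtending ((((isolate_79,(((isolate_26,isolate_48),isolate_1),(isolate_10,(isolate_63,(isolate_42,isolate_40))))),isolate_17),(isolate_77,isolate_73)),isolate_67).
From isolate_42 up to that node: 8 branches. From isolate_67 up to the same node: 1 branch. Total: 8 + 1 = 9.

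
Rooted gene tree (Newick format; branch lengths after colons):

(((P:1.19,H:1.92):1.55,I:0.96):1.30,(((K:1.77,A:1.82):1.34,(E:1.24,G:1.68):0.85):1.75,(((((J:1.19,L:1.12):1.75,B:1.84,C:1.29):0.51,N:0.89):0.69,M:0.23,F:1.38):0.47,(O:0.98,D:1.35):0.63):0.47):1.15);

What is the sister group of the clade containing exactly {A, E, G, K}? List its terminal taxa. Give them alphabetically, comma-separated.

The clade containing exactly {A, E, G, K} attaches to the tree at the node subtending (((K,A),(E,G)),(((((J,L),B,C),N),M,F),(O,D))).
The other lineage descending from that same node — the sister group — is (((((J,L),B,C),N),M,F),(O,D)); its 9 tips in alphabetical order are the answer.

B, C, D, F, J, L, M, N, O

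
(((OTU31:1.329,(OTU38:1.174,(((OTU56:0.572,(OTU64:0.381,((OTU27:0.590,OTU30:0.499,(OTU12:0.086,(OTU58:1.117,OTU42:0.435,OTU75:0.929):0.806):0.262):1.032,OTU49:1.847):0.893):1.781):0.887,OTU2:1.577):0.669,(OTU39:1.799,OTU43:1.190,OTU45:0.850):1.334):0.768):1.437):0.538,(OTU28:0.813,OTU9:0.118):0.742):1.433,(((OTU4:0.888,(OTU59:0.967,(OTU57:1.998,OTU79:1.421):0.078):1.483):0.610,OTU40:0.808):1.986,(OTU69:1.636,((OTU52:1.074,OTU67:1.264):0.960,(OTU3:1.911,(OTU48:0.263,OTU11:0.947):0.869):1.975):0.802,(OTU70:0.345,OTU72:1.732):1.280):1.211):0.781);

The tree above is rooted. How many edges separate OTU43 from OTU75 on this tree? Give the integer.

10

The MRCA of OTU43 and OTU75 is the node subtending (((OTU56,(OTU64,((OTU27,OTU30,(OTU12,(OTU58,OTU42,OTU75))),OTU49))),OTU2),(OTU39,OTU43,OTU45)).
From OTU43 up to that node: 2 branches. From OTU75 up to the same node: 8 branches. Total: 2 + 8 = 10.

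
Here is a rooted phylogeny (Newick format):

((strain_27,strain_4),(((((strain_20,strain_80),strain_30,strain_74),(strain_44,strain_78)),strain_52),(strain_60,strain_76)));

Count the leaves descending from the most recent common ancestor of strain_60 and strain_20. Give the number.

9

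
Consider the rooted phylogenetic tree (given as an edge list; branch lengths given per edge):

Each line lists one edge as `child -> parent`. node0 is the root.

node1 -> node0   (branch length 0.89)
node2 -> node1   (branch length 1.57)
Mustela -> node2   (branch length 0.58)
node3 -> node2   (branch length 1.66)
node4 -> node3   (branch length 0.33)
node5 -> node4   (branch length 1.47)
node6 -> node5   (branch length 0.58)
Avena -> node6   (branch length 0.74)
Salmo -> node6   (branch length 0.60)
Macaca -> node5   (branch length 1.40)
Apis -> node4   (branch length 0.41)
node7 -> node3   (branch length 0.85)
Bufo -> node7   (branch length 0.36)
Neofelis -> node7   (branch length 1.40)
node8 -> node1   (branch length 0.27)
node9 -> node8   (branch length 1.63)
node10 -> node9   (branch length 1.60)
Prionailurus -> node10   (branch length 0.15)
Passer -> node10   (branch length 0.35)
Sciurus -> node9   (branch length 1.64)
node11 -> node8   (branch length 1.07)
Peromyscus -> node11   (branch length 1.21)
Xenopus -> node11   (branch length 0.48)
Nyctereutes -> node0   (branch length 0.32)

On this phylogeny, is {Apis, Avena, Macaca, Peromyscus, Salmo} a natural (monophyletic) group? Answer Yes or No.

The MRCA of the listed taxa subtends ((Mustela,((((Avena,Salmo),Macaca),Apis),(Bufo,Neofelis))),(((Prionailurus,Passer),Sciurus),(Peromyscus,Xenopus))).
That clade also contains Bufo, Mustela, Neofelis, Passer, Prionailurus, Sciurus, Xenopus, which are not in the proposed group, so the group is not monophyletic.

No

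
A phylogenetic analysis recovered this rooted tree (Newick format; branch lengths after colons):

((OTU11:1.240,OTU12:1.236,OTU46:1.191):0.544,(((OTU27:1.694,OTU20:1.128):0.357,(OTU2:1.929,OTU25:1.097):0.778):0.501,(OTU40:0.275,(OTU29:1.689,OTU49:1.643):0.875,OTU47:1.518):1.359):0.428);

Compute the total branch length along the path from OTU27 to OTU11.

4.764

The path runs OTU27 → … → MRCA → … → OTU11; the MRCA is the root of the tree.
Branch lengths along that path: 1.694 + 0.357 + 0.501 + 0.428 + 0.544 + 1.240 = 4.764.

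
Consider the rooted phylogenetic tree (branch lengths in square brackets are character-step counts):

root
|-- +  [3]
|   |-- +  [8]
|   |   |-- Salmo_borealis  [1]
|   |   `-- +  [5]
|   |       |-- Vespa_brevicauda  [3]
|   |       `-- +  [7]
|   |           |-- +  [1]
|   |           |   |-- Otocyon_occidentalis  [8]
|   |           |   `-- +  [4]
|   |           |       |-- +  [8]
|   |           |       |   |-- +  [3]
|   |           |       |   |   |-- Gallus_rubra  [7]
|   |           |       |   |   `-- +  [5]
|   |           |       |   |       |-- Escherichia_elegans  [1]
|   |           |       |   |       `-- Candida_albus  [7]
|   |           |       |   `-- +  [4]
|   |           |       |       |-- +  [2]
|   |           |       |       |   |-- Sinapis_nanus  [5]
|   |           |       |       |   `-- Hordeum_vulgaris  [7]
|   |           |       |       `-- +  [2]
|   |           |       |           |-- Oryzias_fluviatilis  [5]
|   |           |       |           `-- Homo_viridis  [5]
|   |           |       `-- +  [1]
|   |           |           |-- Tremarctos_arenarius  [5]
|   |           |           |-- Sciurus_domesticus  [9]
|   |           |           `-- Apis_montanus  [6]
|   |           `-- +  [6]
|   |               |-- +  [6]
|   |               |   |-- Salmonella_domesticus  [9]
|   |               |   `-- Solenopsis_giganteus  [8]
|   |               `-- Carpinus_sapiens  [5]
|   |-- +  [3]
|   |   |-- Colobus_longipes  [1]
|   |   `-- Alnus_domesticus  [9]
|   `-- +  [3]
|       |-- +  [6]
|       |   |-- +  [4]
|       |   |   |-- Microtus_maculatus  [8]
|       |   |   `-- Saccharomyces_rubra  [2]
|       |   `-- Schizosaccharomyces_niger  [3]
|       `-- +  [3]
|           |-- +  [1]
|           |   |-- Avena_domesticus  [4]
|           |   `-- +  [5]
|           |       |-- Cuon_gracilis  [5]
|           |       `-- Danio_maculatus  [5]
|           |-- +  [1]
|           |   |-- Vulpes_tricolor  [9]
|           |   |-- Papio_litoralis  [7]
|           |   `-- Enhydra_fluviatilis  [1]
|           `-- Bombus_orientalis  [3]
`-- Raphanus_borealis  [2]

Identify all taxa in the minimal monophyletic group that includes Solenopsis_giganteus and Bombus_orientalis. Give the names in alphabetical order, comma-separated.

Alnus_domesticus, Apis_montanus, Avena_domesticus, Bombus_orientalis, Candida_albus, Carpinus_sapiens, Colobus_longipes, Cuon_gracilis, Danio_maculatus, Enhydra_fluviatilis, Escherichia_elegans, Gallus_rubra, Homo_viridis, Hordeum_vulgaris, Microtus_maculatus, Oryzias_fluviatilis, Otocyon_occidentalis, Papio_litoralis, Saccharomyces_rubra, Salmo_borealis, Salmonella_domesticus, Schizosaccharomyces_niger, Sciurus_domesticus, Sinapis_nanus, Solenopsis_giganteus, Tremarctos_arenarius, Vespa_brevicauda, Vulpes_tricolor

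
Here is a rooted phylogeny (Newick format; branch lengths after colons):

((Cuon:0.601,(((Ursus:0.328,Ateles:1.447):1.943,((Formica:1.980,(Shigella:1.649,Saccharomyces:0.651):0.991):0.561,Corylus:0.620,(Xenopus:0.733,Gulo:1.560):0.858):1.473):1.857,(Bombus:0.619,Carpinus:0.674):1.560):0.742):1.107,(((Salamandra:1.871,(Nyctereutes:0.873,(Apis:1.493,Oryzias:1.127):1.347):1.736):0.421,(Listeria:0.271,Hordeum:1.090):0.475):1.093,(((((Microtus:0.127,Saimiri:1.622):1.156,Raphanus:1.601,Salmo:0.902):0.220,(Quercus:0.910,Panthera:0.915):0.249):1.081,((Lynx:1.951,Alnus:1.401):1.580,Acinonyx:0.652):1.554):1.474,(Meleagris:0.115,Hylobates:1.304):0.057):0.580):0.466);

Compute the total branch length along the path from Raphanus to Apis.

11.046

The path runs Raphanus → … → MRCA → … → Apis; the MRCA is the node subtending (((Salamandra,(Nyctereutes,(Apis,Oryzias))),(Listeria,Hordeum)),(((((Microtus,Saimiri),Raphanus,Salmo),(Quercus,Panthera)),((Lynx,Alnus),Acinonyx)),(Meleagris,Hylobates))).
Branch lengths along that path: 1.601 + 0.220 + 1.081 + 1.474 + 0.580 + 1.093 + 0.421 + 1.736 + 1.347 + 1.493 = 11.046.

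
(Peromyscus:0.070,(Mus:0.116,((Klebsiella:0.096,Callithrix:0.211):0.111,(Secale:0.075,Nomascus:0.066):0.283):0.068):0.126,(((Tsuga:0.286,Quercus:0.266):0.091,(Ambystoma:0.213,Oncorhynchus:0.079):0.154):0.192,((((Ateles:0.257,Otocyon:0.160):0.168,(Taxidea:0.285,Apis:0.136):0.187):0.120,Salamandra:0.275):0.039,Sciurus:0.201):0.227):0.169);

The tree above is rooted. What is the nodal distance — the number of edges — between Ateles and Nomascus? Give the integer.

The MRCA of Ateles and Nomascus is the root of the tree.
From Ateles up to that node: 6 branches. From Nomascus up to the same node: 4 branches. Total: 6 + 4 = 10.

10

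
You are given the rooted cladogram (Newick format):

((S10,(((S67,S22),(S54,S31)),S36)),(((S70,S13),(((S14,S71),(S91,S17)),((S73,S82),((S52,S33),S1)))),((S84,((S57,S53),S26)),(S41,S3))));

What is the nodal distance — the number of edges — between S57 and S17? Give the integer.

10

The MRCA of S57 and S17 is the node subtending (((S70,S13),(((S14,S71),(S91,S17)),((S73,S82),((S52,S33),S1)))),((S84,((S57,S53),S26)),(S41,S3))).
From S57 up to that node: 5 branches. From S17 up to the same node: 5 branches. Total: 5 + 5 = 10.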